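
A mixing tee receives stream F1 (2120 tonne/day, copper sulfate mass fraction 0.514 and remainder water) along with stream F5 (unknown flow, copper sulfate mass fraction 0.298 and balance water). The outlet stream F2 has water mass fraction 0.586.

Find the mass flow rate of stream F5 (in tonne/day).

Let F5 be the unknown flow. Total out = 2120 + F5.
water balance: 1030.3 + 0.702·F5 = 0.586·(2120 + F5)
(0.702 − 0.586)·F5 = 0.586×2120 − 1030.3 = 212
F5 = 212 / 0.116 = 1827.6 tonne/day

1828 tonne/day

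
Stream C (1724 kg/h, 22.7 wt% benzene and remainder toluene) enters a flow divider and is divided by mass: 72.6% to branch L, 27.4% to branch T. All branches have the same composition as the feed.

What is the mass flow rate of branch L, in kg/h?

Branch L flow = 0.726×1724 = 1251.6 kg/h.

1252 kg/h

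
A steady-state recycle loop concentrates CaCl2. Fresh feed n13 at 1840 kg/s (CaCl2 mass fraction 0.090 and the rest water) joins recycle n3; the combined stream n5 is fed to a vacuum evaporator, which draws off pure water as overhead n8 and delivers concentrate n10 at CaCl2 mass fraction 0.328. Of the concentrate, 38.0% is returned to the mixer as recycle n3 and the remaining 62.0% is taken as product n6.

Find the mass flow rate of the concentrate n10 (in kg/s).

Overall CaCl2 balance (none leaves overhead): CaCl2 in fresh feed = CaCl2 in product, i.e. 1840×0.090 = (1−0.380)·n10·0.328.
n10 = 165.6/(0.328×0.620) = 814.32 kg/s.

814.3 kg/s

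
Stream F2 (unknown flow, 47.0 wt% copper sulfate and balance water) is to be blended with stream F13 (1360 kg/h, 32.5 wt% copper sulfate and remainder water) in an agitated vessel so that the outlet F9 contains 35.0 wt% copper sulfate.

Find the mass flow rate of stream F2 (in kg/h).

283.3 kg/h

Let F2 be the unknown flow. Total out = 1360 + F2.
copper sulfate balance: 442 + 0.470·F2 = 0.350·(1360 + F2)
(0.470 − 0.350)·F2 = 0.350×1360 − 442 = 34
F2 = 34 / 0.120 = 283.33 kg/h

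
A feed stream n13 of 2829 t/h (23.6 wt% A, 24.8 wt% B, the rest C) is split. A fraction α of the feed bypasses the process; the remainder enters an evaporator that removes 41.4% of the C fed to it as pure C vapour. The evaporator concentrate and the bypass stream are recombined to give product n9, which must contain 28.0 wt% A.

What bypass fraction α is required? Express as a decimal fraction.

All 2829×0.236 = 667.64 t/h of A reaches n9, so n9 = 667.64/0.280 = 2384.4 t/h and vapour = 444.56 t/h.
The evaporator receives (1−α)·2829 of feed at 0.516 C and removes 0.414 of that C:
0.414×0.516×(1−α)×2829 = 444.56
(1−α) = 444.56/604.34 = 0.7356;  α = 0.2644.

0.264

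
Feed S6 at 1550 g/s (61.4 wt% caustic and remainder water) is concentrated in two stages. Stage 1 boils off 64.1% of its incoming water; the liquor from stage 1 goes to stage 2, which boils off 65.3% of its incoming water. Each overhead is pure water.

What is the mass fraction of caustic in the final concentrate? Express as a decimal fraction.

water in feed = 1550×0.386 = 598.3 g/s.
After stage 1: water left = (1−0.641)×598.3 = 214.79; stream total = 1166.5 g/s.
After stage 2: water left = (1−0.653)×214.79 = 74.532; final concentrate = 1026.2 g/s.
caustic fraction = 951.7/1026.2 = 0.927.

0.927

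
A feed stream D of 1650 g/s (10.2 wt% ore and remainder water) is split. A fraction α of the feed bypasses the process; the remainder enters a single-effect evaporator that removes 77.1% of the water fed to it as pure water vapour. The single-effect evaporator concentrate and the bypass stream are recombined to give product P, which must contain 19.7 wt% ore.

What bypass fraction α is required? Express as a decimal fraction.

All 1650×0.102 = 168.3 g/s of ore reaches P, so P = 168.3/0.197 = 854.31 g/s and vapour = 795.69 g/s.
The evaporator receives (1−α)·1650 of feed at 0.898 water and removes 0.771 of that water:
0.771×0.898×(1−α)×1650 = 795.69
(1−α) = 795.69/1142.4 = 0.6965;  α = 0.3035.

0.303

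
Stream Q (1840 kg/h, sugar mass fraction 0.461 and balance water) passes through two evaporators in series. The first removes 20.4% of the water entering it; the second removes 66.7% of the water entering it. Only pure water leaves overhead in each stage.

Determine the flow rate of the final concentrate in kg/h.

1111 kg/h

water in feed = 1840×0.539 = 991.76 kg/h.
After stage 1: water left = (1−0.204)×991.76 = 789.44; stream total = 1637.7 kg/h.
After stage 2: water left = (1−0.667)×789.44 = 262.88; final concentrate = 1111.1 kg/h.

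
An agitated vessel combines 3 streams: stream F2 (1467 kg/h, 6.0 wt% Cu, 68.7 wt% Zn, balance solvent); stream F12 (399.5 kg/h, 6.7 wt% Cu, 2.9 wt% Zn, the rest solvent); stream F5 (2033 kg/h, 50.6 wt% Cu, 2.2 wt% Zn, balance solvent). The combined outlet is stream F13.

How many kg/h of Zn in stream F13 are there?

Zn out = Zn in = 1467×0.687 + 399.5×0.029 + 2033×0.022 = 1064.1 kg/h.

1064 kg/h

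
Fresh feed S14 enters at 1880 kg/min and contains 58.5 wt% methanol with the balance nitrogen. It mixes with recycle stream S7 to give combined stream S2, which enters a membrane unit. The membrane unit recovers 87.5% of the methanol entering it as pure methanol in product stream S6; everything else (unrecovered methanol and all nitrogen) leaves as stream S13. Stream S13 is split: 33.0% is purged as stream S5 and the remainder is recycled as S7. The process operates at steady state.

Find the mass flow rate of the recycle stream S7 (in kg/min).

nitrogen enters only via S14 and leaves only via the purge: 1880×0.415 = 0.330×(nitrogen in S13), and the membrane unit passes all nitrogen, so nitrogen in S2 = nitrogen in S13 = 2364.2 kg/min.
methanol in S2: m_A = 1880×0.585 + (1−0.330)·(1−0.875)·m_A, so m_A = 1099.8/0.9163 = 1200.3 kg/min.
S13 = (1−0.875)×1200.3 + 2364.2 = 2514.3 kg/min.
Recycle S7 = (1−0.330)×2514.3 = 1684.6 kg/min.

1685 kg/min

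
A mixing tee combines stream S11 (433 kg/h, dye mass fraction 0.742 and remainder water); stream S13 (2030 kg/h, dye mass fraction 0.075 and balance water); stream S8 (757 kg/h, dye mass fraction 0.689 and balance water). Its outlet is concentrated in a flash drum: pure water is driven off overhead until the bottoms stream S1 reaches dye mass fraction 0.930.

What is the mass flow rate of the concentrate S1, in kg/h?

1070 kg/h

dye entering = 433×0.742 + 2030×0.075 + 757×0.689 = 995.11 kg/h.
All dye reports to S1, so S1 = 995.11/0.930 = 1070 kg/h.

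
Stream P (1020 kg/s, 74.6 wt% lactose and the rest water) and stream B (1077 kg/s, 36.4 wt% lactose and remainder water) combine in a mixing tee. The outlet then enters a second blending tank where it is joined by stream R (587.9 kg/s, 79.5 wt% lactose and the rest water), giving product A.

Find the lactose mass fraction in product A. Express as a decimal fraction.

0.603

Overall, product flow = 2684.9 kg/s.
lactose in = 1020×0.746 + 1077×0.364 + 587.9×0.795 = 1620.3 kg/s.
lactose fraction in A = 0.603.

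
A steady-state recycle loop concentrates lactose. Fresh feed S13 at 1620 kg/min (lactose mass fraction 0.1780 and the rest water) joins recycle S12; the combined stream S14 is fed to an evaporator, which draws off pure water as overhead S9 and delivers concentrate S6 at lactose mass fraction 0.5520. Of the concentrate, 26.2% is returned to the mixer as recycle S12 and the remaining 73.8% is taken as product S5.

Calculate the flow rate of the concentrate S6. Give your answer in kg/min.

Overall lactose balance (none leaves overhead): lactose in fresh feed = lactose in product, i.e. 1620×0.178 = (1−0.262)·S6·0.552.
S6 = 288.36/(0.552×0.738) = 707.85 kg/min.

707.8 kg/min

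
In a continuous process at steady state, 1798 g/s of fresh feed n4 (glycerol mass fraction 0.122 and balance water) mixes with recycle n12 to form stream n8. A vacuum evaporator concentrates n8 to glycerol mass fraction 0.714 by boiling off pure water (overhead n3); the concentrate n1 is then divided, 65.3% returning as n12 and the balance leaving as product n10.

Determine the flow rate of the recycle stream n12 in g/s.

Overall glycerol balance (none leaves overhead): glycerol in fresh feed = glycerol in product, i.e. 1798×0.122 = (1−0.653)·n1·0.714.
n1 = 219.36/(0.714×0.347) = 885.36 g/s.
Recycle n12 = 0.653×885.36 = 578.14 g/s.

578.1 g/s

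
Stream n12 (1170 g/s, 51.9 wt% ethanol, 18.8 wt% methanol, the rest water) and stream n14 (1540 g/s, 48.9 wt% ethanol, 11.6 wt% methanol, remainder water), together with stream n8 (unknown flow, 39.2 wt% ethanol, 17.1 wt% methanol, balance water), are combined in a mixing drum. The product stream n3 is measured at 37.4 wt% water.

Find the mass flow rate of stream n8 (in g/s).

991 g/s

Let n8 be the unknown flow. Total out = 2710 + n8.
water balance: 951.11 + 0.437·n8 = 0.374·(2710 + n8)
(0.437 − 0.374)·n8 = 0.374×2710 − 951.11 = 62.43
n8 = 62.43 / 0.063 = 990.95 g/s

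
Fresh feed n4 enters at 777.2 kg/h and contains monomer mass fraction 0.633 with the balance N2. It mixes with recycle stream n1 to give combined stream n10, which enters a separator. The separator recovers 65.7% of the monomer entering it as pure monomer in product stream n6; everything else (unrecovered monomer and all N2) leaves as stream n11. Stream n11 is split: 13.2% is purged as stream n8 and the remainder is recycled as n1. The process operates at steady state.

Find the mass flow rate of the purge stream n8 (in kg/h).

316.9 kg/h

N2 enters only via n4 and leaves only via the purge: 777.2×0.367 = 0.132×(N2 in n11), and the separator passes all N2, so N2 in n10 = N2 in n11 = 2160.9 kg/h.
monomer in n10: m_A = 777.2×0.633 + (1−0.132)·(1−0.657)·m_A, so m_A = 491.97/0.7023 = 700.53 kg/h.
n11 = (1−0.657)×700.53 + 2160.9 = 2401.1 kg/h.
Purge n8 = 0.132×2401.1 = 316.95 kg/h.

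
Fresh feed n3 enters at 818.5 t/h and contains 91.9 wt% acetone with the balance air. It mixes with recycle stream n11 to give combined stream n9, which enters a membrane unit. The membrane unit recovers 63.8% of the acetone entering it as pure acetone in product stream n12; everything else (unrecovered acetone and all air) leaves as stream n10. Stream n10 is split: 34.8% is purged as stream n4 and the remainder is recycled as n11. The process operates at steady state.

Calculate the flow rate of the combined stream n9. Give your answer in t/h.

1175 t/h

air enters only via n3 and leaves only via the purge: 818.5×0.081 = 0.348×(air in n10), and the membrane unit passes all air, so air in n9 = air in n10 = 190.51 t/h.
acetone in n9: m_A = 818.5×0.919 + (1−0.348)·(1−0.638)·m_A, so m_A = 752.2/0.7640 = 984.59 t/h.
n9 = 984.59 + 190.51 = 1175.1 t/h.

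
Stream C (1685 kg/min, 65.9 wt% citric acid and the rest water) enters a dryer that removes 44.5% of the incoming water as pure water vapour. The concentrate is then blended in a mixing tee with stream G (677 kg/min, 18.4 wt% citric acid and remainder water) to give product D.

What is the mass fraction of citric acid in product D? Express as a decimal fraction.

Vapour removed = 0.445×0.341×1685 = 255.69 kg/min; concentrate = 1429.3 kg/min.
citric acid reaching the mixer = 1110.4 (from concentrate) + 677×0.184 = 1235 kg/min.
Product flow = 1429.3 + 677 = 2106.3 kg/min; citric acid fraction = 0.586.

0.586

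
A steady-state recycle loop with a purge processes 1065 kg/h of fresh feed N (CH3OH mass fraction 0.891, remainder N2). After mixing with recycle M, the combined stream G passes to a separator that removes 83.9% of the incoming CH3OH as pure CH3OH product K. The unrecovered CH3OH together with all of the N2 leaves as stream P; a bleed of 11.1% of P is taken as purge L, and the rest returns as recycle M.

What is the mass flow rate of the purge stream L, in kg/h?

N2 enters only via N and leaves only via the purge: 1065×0.109 = 0.111×(N2 in P), and the separator passes all N2, so N2 in G = N2 in P = 1045.8 kg/h.
CH3OH in G: m_A = 1065×0.891 + (1−0.111)·(1−0.839)·m_A, so m_A = 948.91/0.8569 = 1107.4 kg/h.
P = (1−0.839)×1107.4 + 1045.8 = 1224.1 kg/h.
Purge L = 0.111×1224.1 = 135.88 kg/h.

135.9 kg/h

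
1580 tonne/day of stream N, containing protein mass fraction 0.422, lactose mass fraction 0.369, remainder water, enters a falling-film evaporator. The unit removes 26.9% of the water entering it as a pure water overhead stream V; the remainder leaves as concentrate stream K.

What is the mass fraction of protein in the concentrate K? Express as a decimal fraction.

protein is not removed: 1580×0.422 = 666.76 tonne/day of protein enters K.
water entering = 1580×0.209 = 330.22 tonne/day; overhead removed = 0.269×330.22 = 88.829 tonne/day.
Concentrate = 1580 − 88.829 = 1491.2 tonne/day.
Mass fraction = 666.76/1491.2 = 0.447.

0.447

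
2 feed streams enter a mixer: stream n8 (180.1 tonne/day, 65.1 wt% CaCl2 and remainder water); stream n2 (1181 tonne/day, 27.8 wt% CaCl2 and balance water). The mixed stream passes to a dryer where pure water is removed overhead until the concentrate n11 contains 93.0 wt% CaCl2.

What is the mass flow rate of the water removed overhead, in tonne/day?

882 tonne/day

CaCl2 entering = 180.1×0.651 + 1181×0.278 = 445.56 tonne/day.
All CaCl2 reports to n11, so n11 = 445.56/0.930 = 479.1 tonne/day.
Total feed = 1361.1 tonne/day; overhead = 1361.1 − 479.1 = 882 tonne/day.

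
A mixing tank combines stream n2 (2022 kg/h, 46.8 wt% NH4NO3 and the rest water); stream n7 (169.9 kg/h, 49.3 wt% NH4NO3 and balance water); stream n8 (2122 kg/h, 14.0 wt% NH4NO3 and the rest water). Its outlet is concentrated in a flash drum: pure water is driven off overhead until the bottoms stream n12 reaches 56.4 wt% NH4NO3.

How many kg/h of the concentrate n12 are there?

2353 kg/h

NH4NO3 entering = 2022×0.468 + 169.9×0.493 + 2122×0.140 = 1327.1 kg/h.
All NH4NO3 reports to n12, so n12 = 1327.1/0.564 = 2353.1 kg/h.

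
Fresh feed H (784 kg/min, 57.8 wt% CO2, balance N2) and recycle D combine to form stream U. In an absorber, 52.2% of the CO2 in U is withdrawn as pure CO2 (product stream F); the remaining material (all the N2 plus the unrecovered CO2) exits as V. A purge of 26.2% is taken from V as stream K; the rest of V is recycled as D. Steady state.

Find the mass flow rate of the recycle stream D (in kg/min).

N2 enters only via H and leaves only via the purge: 784×0.422 = 0.262×(N2 in V), and the absorber passes all N2, so N2 in U = N2 in V = 1262.8 kg/min.
CO2 in U: m_A = 784×0.578 + (1−0.262)·(1−0.522)·m_A, so m_A = 453.15/0.6472 = 700.13 kg/min.
V = (1−0.522)×700.13 + 1262.8 = 1597.4 kg/min.
Recycle D = (1−0.262)×1597.4 = 1178.9 kg/min.

1179 kg/min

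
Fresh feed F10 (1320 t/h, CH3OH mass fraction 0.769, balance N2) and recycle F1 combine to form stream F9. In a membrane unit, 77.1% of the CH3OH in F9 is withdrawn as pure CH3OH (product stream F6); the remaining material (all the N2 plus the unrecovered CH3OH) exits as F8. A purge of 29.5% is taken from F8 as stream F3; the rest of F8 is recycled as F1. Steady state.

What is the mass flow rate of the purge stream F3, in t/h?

386.7 t/h

N2 enters only via F10 and leaves only via the purge: 1320×0.231 = 0.295×(N2 in F8), and the membrane unit passes all N2, so N2 in F9 = N2 in F8 = 1033.6 t/h.
CH3OH in F9: m_A = 1320×0.769 + (1−0.295)·(1−0.771)·m_A, so m_A = 1015.1/0.8386 = 1210.5 t/h.
F8 = (1−0.771)×1210.5 + 1033.6 = 1310.8 t/h.
Purge F3 = 0.295×1310.8 = 386.7 t/h.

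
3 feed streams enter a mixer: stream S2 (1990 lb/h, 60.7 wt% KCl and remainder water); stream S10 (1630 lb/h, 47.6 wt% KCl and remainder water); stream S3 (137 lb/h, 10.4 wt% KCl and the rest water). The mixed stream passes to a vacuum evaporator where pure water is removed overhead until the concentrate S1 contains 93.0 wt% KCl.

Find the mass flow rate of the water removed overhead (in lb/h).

KCl entering = 1990×0.607 + 1630×0.476 + 137×0.104 = 1998.1 lb/h.
All KCl reports to S1, so S1 = 1998.1/0.930 = 2148.4 lb/h.
Total feed = 3757 lb/h; overhead = 3757 − 2148.4 = 1608.6 lb/h.

1609 lb/h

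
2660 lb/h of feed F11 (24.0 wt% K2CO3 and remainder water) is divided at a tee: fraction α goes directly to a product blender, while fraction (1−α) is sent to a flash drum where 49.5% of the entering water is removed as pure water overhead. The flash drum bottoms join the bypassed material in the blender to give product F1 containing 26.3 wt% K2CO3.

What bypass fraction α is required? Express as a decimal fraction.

0.768

All 2660×0.240 = 638.4 lb/h of K2CO3 reaches F1, so F1 = 638.4/0.263 = 2427.4 lb/h and vapour = 232.62 lb/h.
The evaporator receives (1−α)·2660 of feed at 0.760 water and removes 0.495 of that water:
0.495×0.760×(1−α)×2660 = 232.62
(1−α) = 232.62/1000.7 = 0.2325;  α = 0.7675.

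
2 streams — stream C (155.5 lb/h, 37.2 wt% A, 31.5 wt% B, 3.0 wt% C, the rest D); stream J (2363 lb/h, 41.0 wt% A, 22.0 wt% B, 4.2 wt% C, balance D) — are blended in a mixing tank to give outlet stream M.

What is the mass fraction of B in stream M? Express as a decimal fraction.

Total flow out = 155.5 + 2363 = 2518.5 lb/h.
B in = 155.5×0.315 + 2363×0.220 = 568.84 lb/h.
B mass fraction in M = 568.84/2518.5 = 0.226.

0.226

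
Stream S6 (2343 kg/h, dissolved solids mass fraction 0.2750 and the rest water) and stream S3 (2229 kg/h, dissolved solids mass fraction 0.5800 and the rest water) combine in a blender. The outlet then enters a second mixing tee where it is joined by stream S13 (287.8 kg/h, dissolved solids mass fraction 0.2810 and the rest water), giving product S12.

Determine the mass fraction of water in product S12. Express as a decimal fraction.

Overall, product flow = 4859.8 kg/h.
water in = 2343×0.725 + 2229×0.420 + 287.8×0.719 = 2841.8 kg/h.
water fraction in S12 = 0.5848.

0.5848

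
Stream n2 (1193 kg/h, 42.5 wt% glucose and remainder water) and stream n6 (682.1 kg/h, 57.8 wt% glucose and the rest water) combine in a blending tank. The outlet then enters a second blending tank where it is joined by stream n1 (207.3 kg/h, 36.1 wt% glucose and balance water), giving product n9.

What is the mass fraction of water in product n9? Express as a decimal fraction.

Overall, product flow = 2082.4 kg/h.
water in = 1193×0.575 + 682.1×0.422 + 207.3×0.639 = 1106.3 kg/h.
water fraction in n9 = 0.5313.

0.5313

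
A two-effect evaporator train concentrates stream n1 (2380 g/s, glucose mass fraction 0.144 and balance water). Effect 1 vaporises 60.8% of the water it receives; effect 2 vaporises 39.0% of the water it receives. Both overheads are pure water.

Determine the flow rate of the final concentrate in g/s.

829.9 g/s

water in feed = 2380×0.856 = 2037.3 g/s.
After stage 1: water left = (1−0.608)×2037.3 = 798.61; stream total = 1141.3 g/s.
After stage 2: water left = (1−0.390)×798.61 = 487.15; final concentrate = 829.87 g/s.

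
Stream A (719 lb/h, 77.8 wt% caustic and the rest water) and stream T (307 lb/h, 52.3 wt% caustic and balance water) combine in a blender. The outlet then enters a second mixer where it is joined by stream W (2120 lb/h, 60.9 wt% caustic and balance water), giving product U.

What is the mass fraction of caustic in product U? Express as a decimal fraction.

Overall, product flow = 3146 lb/h.
caustic in = 719×0.778 + 307×0.523 + 2120×0.609 = 2011 lb/h.
caustic fraction in U = 0.6392.

0.6392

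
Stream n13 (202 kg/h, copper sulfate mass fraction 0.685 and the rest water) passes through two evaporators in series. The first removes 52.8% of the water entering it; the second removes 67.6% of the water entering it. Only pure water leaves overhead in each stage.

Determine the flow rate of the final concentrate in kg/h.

148.1 kg/h

water in feed = 202×0.315 = 63.63 kg/h.
After stage 1: water left = (1−0.528)×63.63 = 30.033; stream total = 168.4 kg/h.
After stage 2: water left = (1−0.676)×30.033 = 9.7308; final concentrate = 148.1 kg/h.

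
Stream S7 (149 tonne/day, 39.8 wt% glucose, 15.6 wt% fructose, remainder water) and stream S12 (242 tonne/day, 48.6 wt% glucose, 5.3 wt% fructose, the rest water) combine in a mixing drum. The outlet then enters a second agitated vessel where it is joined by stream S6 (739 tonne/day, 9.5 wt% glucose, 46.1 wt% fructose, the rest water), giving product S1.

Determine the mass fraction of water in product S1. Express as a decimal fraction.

Overall, product flow = 1130 tonne/day.
water in = 149×0.446 + 242×0.461 + 739×0.444 = 506.13 tonne/day.
water fraction in S1 = 0.448.

0.448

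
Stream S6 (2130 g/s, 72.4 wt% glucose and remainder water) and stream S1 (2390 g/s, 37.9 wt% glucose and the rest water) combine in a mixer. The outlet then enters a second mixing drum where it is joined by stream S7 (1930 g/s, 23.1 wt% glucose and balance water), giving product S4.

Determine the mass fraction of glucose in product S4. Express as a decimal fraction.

Overall, product flow = 6450 g/s.
glucose in = 2130×0.724 + 2390×0.379 + 1930×0.231 = 2893.8 g/s.
glucose fraction in S4 = 0.4486.

0.4486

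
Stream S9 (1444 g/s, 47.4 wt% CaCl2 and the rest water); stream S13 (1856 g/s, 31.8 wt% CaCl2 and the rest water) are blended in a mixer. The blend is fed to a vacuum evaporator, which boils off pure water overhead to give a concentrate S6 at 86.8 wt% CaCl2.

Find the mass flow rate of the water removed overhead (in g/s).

1831 g/s

CaCl2 entering = 1444×0.474 + 1856×0.318 = 1274.7 g/s.
All CaCl2 reports to S6, so S6 = 1274.7/0.868 = 1468.5 g/s.
Total feed = 3300 g/s; overhead = 3300 − 1468.5 = 1831.5 g/s.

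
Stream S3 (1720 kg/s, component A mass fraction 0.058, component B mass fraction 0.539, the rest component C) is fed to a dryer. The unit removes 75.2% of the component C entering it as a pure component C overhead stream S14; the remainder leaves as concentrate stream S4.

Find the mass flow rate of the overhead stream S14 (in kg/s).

component C entering = 1720×0.403 = 693.16 kg/s; overhead removed = 0.752×693.16 = 521.26 kg/s.

521.3 kg/s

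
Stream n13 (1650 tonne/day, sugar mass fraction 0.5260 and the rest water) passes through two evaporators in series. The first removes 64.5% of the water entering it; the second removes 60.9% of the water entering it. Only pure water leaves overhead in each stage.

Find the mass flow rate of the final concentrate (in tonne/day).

water in feed = 1650×0.474 = 782.1 tonne/day.
After stage 1: water left = (1−0.645)×782.1 = 277.65; stream total = 1145.5 tonne/day.
After stage 2: water left = (1−0.609)×277.65 = 108.56; final concentrate = 976.46 tonne/day.

976.5 tonne/day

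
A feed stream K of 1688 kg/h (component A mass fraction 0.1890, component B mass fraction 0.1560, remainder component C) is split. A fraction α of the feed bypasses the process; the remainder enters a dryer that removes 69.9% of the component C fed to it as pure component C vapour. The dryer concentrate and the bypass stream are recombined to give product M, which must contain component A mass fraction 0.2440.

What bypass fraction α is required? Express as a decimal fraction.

0.508

All 1688×0.189 = 319.03 kg/h of component A reaches M, so M = 319.03/0.244 = 1307.5 kg/h and vapour = 380.49 kg/h.
The evaporator receives (1−α)·1688 of feed at 0.655 component C and removes 0.699 of that component C:
0.699×0.655×(1−α)×1688 = 380.49
(1−α) = 380.49/772.84 = 0.4923;  α = 0.5077.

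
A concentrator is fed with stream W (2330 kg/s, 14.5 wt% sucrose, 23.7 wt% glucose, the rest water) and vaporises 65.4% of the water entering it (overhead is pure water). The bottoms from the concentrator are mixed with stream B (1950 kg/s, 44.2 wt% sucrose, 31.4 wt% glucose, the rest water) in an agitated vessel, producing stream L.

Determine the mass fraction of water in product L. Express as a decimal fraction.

Vapour removed = 0.654×0.618×2330 = 941.72 kg/s; concentrate = 1388.3 kg/s.
water reaching the mixer = 498.22 (from concentrate) + 1950×0.244 = 974.02 kg/s.
Product flow = 1388.3 + 1950 = 3338.3 kg/s; water fraction = 0.292.

0.292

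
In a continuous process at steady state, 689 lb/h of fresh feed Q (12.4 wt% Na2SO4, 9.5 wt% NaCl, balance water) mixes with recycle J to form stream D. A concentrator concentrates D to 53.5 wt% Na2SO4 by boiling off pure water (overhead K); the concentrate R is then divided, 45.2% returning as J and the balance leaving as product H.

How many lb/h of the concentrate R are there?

291.4 lb/h

Overall Na2SO4 balance (none leaves overhead): Na2SO4 in fresh feed = Na2SO4 in product, i.e. 689×0.124 = (1−0.452)·R·0.535.
R = 85.436/(0.535×0.548) = 291.41 lb/h.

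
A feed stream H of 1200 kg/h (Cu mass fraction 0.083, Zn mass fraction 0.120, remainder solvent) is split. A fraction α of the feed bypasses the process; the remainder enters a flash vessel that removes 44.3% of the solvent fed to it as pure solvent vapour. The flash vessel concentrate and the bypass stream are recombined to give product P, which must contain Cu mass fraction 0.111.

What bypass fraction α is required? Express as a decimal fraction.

All 1200×0.083 = 99.6 kg/h of Cu reaches P, so P = 99.6/0.111 = 897.3 kg/h and vapour = 302.7 kg/h.
The evaporator receives (1−α)·1200 of feed at 0.797 solvent and removes 0.443 of that solvent:
0.443×0.797×(1−α)×1200 = 302.7
(1−α) = 302.7/423.69 = 0.7145;  α = 0.2855.

0.286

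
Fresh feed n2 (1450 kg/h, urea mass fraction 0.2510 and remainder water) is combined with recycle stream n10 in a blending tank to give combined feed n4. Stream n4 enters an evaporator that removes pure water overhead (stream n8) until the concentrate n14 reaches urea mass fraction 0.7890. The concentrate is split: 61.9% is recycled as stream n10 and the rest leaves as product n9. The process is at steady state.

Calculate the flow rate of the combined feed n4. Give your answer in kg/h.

2199 kg/h

Overall urea balance (none leaves overhead): urea in fresh feed = urea in product, i.e. 1450×0.251 = (1−0.619)·n14·0.789.
n14 = 363.95/(0.789×0.381) = 1210.7 kg/h.
Recycle n10 = 0.619×1210.7 = 749.43 kg/h.
Combined feed n4 = 1450 + 749.43 = 2199.4 kg/h.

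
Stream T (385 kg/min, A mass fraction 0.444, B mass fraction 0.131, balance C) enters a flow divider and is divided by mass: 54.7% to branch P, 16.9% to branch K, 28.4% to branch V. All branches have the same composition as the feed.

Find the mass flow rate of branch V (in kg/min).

Branch V flow = 0.284×385 = 109.34 kg/min.

109.3 kg/min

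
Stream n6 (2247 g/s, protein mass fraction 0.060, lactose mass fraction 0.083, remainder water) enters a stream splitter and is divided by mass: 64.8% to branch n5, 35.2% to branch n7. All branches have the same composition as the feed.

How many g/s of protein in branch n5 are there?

87.36 g/s

Branch n5 total = 0.648×2247 = 1456.1 g/s.
protein in n5 = 0.060×1456.1 = 87.363 g/s.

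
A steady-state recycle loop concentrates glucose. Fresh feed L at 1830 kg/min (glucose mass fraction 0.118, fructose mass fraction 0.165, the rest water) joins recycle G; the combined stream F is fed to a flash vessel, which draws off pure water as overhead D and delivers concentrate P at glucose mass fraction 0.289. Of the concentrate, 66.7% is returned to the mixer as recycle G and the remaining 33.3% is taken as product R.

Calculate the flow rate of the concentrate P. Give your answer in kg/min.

Overall glucose balance (none leaves overhead): glucose in fresh feed = glucose in product, i.e. 1830×0.118 = (1−0.667)·P·0.289.
P = 215.94/(0.289×0.333) = 2243.8 kg/min.

2244 kg/min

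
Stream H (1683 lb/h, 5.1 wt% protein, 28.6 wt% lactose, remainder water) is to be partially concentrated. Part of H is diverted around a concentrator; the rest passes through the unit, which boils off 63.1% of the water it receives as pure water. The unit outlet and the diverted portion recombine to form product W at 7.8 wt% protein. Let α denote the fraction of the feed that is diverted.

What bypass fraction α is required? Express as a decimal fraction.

All 1683×0.051 = 85.833 lb/h of protein reaches W, so W = 85.833/0.078 = 1100.4 lb/h and vapour = 582.58 lb/h.
The evaporator receives (1−α)·1683 of feed at 0.663 water and removes 0.631 of that water:
0.631×0.663×(1−α)×1683 = 582.58
(1−α) = 582.58/704.09 = 0.8274;  α = 0.1726.

0.173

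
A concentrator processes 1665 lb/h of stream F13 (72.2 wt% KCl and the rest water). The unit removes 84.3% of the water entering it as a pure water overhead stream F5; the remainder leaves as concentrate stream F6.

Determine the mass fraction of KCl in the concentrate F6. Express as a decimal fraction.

0.943

KCl is not removed: 1665×0.722 = 1202.1 lb/h of KCl enters F6.
water entering = 1665×0.278 = 462.87 lb/h; overhead removed = 0.843×462.87 = 390.2 lb/h.
Concentrate = 1665 − 390.2 = 1274.8 lb/h.
Mass fraction = 1202.1/1274.8 = 0.943.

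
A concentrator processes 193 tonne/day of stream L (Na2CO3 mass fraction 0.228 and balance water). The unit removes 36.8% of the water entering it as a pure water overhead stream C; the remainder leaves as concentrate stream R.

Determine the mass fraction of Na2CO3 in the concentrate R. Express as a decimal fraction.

Na2CO3 is not removed: 193×0.228 = 44.004 tonne/day of Na2CO3 enters R.
water entering = 193×0.772 = 149 tonne/day; overhead removed = 0.368×149 = 54.831 tonne/day.
Concentrate = 193 − 54.831 = 138.17 tonne/day.
Mass fraction = 44.004/138.17 = 0.318.

0.318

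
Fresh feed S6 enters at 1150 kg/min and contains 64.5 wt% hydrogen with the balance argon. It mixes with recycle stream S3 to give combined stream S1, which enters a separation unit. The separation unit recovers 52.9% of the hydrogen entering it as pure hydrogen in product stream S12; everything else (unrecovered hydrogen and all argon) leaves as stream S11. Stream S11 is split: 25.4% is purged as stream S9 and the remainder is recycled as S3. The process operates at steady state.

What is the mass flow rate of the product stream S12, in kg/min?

604.9 kg/min

hydrogen in S1: m_A = 1150×0.645 + (1−0.254)·(1−0.529)·m_A, so m_A = 741.75/0.6486 = 1143.6 kg/min.
Product S12 = 0.529×1143.6 = 604.94 kg/min.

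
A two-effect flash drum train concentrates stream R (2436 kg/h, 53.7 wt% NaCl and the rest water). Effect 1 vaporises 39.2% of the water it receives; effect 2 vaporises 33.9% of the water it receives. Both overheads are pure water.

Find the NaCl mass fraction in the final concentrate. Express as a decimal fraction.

water in feed = 2436×0.463 = 1127.9 kg/h.
After stage 1: water left = (1−0.392)×1127.9 = 685.74; stream total = 1993.9 kg/h.
After stage 2: water left = (1−0.339)×685.74 = 453.28; final concentrate = 1761.4 kg/h.
NaCl fraction = 1308.1/1761.4 = 0.7427.

0.7427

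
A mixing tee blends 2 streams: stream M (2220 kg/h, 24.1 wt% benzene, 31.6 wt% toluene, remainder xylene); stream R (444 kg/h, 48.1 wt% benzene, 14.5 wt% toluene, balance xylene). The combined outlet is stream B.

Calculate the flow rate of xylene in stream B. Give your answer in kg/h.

1150 kg/h

xylene out = xylene in = 2220×0.443 + 444×0.374 = 1149.5 kg/h.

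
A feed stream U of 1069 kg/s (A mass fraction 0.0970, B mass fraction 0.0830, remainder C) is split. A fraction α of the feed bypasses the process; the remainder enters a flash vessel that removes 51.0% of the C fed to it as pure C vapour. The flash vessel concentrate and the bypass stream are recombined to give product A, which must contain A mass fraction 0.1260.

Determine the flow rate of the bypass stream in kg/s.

480.7 kg/s

All 1069×0.097 = 103.69 kg/s of A reaches A, so A = 103.69/0.126 = 822.96 kg/s and vapour = 246.04 kg/s.
The evaporator receives (1−α)·1069 of feed at 0.820 C and removes 0.510 of that C:
0.510×0.820×(1−α)×1069 = 246.04
(1−α) = 246.04/447.06 = 0.5504;  α = 0.4496.
Bypass flow = 0.4496×1069 = 480.67 kg/s.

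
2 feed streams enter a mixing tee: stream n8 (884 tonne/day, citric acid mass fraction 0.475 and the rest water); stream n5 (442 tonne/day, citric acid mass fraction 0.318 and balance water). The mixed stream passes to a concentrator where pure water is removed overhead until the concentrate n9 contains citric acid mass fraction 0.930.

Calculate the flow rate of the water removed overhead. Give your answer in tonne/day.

citric acid entering = 884×0.475 + 442×0.318 = 560.46 tonne/day.
All citric acid reports to n9, so n9 = 560.46/0.930 = 602.64 tonne/day.
Total feed = 1326 tonne/day; overhead = 1326 − 602.64 = 723.36 tonne/day.

723.4 tonne/day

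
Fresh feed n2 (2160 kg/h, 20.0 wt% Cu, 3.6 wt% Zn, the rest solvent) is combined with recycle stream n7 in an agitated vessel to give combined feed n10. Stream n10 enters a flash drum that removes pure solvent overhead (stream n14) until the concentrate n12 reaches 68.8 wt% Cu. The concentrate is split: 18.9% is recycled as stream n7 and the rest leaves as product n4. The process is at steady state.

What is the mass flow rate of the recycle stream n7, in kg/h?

Overall Cu balance (none leaves overhead): Cu in fresh feed = Cu in product, i.e. 2160×0.200 = (1−0.189)·n12·0.688.
n12 = 432/(0.688×0.811) = 774.24 kg/h.
Recycle n7 = 0.189×774.24 = 146.33 kg/h.

146.3 kg/h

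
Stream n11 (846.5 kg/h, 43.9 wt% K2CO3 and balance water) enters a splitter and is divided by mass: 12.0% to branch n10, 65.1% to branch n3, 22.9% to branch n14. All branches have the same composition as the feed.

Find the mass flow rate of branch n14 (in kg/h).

Branch n14 flow = 0.229×846.5 = 193.85 kg/h.

193.8 kg/h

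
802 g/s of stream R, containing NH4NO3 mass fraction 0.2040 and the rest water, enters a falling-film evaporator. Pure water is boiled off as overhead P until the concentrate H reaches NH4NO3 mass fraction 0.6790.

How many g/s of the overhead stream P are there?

561 g/s

NH4NO3 is conserved: 802×0.204 = 163.61 g/s all reports to the concentrate.
Concentrate = 163.61/(target fraction) = 240.95 g/s.
Overhead = 802 − 240.95 = 561.05 g/s.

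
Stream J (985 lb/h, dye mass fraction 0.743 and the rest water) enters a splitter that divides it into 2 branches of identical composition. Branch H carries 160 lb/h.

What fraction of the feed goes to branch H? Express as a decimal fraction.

Fraction to H = 160/985 = 0.1624.

0.162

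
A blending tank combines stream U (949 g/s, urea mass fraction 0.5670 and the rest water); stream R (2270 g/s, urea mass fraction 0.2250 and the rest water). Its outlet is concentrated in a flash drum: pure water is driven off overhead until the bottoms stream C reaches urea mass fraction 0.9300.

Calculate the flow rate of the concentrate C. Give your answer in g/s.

1128 g/s

urea entering = 949×0.567 + 2270×0.225 = 1048.8 g/s.
All urea reports to C, so C = 1048.8/0.930 = 1127.8 g/s.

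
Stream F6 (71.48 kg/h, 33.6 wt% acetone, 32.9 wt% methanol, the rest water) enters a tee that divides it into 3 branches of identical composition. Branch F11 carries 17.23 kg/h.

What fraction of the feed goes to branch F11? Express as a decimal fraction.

0.241

Fraction to F11 = 17.23/71.48 = 0.2410.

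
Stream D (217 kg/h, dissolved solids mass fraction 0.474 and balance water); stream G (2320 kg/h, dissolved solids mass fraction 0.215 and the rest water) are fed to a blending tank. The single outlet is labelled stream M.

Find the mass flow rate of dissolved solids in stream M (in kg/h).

601.7 kg/h

dissolved solids out = dissolved solids in = 217×0.474 + 2320×0.215 = 601.66 kg/h.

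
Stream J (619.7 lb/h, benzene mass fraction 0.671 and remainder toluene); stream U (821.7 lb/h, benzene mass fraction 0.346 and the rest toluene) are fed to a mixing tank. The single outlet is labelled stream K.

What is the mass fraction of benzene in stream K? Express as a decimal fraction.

Total flow out = 619.7 + 821.7 = 1441.4 lb/h.
benzene in = 619.7×0.671 + 821.7×0.346 = 700.13 lb/h.
benzene mass fraction in K = 700.13/1441.4 = 0.486.

0.486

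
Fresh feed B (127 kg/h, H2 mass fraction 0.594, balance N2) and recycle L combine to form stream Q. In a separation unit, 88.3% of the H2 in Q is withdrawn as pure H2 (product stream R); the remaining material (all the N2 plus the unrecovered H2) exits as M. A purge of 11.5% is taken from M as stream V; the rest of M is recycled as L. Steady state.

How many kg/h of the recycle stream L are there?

N2 enters only via B and leaves only via the purge: 127×0.406 = 0.115×(N2 in M), and the separation unit passes all N2, so N2 in Q = N2 in M = 448.37 kg/h.
H2 in Q: m_A = 127×0.594 + (1−0.115)·(1−0.883)·m_A, so m_A = 75.438/0.8965 = 84.151 kg/h.
M = (1−0.883)×84.151 + 448.37 = 458.21 kg/h.
Recycle L = (1−0.115)×458.21 = 405.52 kg/h.

405.5 kg/h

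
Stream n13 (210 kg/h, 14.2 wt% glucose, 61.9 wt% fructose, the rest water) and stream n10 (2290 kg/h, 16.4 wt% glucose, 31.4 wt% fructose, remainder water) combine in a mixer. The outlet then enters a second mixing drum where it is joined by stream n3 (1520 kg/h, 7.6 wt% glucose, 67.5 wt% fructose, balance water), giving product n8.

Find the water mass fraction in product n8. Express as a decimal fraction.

Overall, product flow = 4020 kg/h.
water in = 210×0.239 + 2290×0.522 + 1520×0.249 = 1624.1 kg/h.
water fraction in n8 = 0.404.

0.404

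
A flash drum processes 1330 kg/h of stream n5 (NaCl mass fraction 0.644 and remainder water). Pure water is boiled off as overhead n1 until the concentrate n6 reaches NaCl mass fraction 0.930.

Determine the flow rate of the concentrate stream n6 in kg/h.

921 kg/h

NaCl is conserved: 1330×0.644 = 856.52 kg/h all reports to the concentrate.
Concentrate = 856.52/(target fraction) = 920.99 kg/h.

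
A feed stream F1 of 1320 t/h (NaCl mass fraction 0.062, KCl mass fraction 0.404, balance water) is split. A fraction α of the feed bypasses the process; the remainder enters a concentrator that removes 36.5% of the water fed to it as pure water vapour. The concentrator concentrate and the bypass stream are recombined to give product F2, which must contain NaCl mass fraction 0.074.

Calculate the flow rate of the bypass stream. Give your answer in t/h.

All 1320×0.062 = 81.84 t/h of NaCl reaches F2, so F2 = 81.84/0.074 = 1105.9 t/h and vapour = 214.05 t/h.
The evaporator receives (1−α)·1320 of feed at 0.534 water and removes 0.365 of that water:
0.365×0.534×(1−α)×1320 = 214.05
(1−α) = 214.05/257.28 = 0.8320;  α = 0.1680.
Bypass flow = 0.1680×1320 = 221.78 t/h.

221.8 t/h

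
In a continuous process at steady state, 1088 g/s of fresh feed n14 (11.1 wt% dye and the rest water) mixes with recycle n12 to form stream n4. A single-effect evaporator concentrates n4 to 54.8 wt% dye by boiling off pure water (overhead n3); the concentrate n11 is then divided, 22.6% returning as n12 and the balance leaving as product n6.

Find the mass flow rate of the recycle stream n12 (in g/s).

Overall dye balance (none leaves overhead): dye in fresh feed = dye in product, i.e. 1088×0.111 = (1−0.226)·n11·0.548.
n11 = 120.77/(0.548×0.774) = 284.73 g/s.
Recycle n12 = 0.226×284.73 = 64.349 g/s.

64.35 g/s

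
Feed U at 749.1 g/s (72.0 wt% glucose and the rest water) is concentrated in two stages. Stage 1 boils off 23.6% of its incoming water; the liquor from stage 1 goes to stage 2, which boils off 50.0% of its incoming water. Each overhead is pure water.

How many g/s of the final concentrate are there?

water in feed = 749.1×0.280 = 209.75 g/s.
After stage 1: water left = (1−0.236)×209.75 = 160.25; stream total = 699.6 g/s.
After stage 2: water left = (1−0.500)×160.25 = 80.124; final concentrate = 619.48 g/s.

619.5 g/s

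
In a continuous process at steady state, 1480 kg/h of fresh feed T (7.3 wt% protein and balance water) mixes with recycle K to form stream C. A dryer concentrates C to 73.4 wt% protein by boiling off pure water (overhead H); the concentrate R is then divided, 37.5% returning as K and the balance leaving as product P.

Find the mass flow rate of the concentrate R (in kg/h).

Overall protein balance (none leaves overhead): protein in fresh feed = protein in product, i.e. 1480×0.073 = (1−0.375)·R·0.734.
R = 108.04/(0.734×0.625) = 235.51 kg/h.

235.5 kg/h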